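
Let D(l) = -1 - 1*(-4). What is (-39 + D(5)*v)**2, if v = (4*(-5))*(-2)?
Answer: 6561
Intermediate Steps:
v = 40 (v = -20*(-2) = 40)
D(l) = 3 (D(l) = -1 + 4 = 3)
(-39 + D(5)*v)**2 = (-39 + 3*40)**2 = (-39 + 120)**2 = 81**2 = 6561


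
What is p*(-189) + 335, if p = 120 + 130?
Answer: -46915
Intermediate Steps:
p = 250
p*(-189) + 335 = 250*(-189) + 335 = -47250 + 335 = -46915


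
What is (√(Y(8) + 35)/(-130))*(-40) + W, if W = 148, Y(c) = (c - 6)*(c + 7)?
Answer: 148 + 4*√65/13 ≈ 150.48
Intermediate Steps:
Y(c) = (-6 + c)*(7 + c)
(√(Y(8) + 35)/(-130))*(-40) + W = (√((-42 + 8 + 8²) + 35)/(-130))*(-40) + 148 = (√((-42 + 8 + 64) + 35)*(-1/130))*(-40) + 148 = (√(30 + 35)*(-1/130))*(-40) + 148 = (√65*(-1/130))*(-40) + 148 = -√65/130*(-40) + 148 = 4*√65/13 + 148 = 148 + 4*√65/13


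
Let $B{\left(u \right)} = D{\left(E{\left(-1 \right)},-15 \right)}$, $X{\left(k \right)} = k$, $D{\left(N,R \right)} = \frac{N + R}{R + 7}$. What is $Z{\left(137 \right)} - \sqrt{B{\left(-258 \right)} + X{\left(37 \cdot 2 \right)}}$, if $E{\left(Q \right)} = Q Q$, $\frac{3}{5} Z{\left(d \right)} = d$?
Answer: $\frac{685}{3} - \frac{\sqrt{303}}{2} \approx 219.63$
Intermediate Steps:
$Z{\left(d \right)} = \frac{5 d}{3}$
$E{\left(Q \right)} = Q^{2}$
$D{\left(N,R \right)} = \frac{N + R}{7 + R}$
$B{\left(u \right)} = \frac{7}{4}$ ($B{\left(u \right)} = \frac{\left(-1\right)^{2} - 15}{7 - 15} = \frac{1 - 15}{-8} = \left(- \frac{1}{8}\right) \left(-14\right) = \frac{7}{4}$)
$Z{\left(137 \right)} - \sqrt{B{\left(-258 \right)} + X{\left(37 \cdot 2 \right)}} = \frac{5}{3} \cdot 137 - \sqrt{\frac{7}{4} + 37 \cdot 2} = \frac{685}{3} - \sqrt{\frac{7}{4} + 74} = \frac{685}{3} - \sqrt{\frac{303}{4}} = \frac{685}{3} - \frac{\sqrt{303}}{2}$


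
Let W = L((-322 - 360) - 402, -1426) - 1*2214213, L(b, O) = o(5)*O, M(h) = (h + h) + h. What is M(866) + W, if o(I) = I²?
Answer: -2247265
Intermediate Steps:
M(h) = 3*h (M(h) = 2*h + h = 3*h)
L(b, O) = 25*O (L(b, O) = 5²*O = 25*O)
W = -2249863 (W = 25*(-1426) - 1*2214213 = -35650 - 2214213 = -2249863)
M(866) + W = 3*866 - 2249863 = 2598 - 2249863 = -2247265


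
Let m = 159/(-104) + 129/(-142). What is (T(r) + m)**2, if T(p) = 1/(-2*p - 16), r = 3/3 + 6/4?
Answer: 148472273041/24044844096 ≈ 6.1748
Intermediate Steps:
r = 5/2 (r = 3*(1/3) + 6*(1/4) = 1 + 3/2 = 5/2 ≈ 2.5000)
m = -17997/7384 (m = 159*(-1/104) + 129*(-1/142) = -159/104 - 129/142 = -17997/7384 ≈ -2.4373)
T(p) = 1/(-16 - 2*p)
(T(r) + m)**2 = (-1/(16 + 2*(5/2)) - 17997/7384)**2 = (-1/(16 + 5) - 17997/7384)**2 = (-1/21 - 17997/7384)**2 = (-385321/155064)**2 = 148472273041/24044844096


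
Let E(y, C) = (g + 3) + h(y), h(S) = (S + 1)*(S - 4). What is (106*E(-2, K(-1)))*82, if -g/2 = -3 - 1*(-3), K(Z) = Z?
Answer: 78228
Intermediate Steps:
h(S) = (1 + S)*(-4 + S)
g = 0 (g = -2*(-3 - 1*(-3)) = -2*(-3 + 3) = -2*0 = 0)
E(y, C) = -1 + y² - 3*y (E(y, C) = (0 + 3) + (-4 + y² - 3*y) = 3 + (-4 + y² - 3*y) = -1 + y² - 3*y)
(106*E(-2, K(-1)))*82 = (106*(-1 + (-2)² - 3*(-2)))*82 = (106*(-1 + 4 + 6))*82 = (106*9)*82 = 954*82 = 78228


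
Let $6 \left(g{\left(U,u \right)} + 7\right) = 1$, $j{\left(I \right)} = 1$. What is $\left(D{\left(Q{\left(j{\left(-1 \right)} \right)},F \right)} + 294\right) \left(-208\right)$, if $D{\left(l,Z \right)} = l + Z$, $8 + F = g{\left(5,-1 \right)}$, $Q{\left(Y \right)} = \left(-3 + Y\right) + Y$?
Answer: $- \frac{173576}{3} \approx -57859.0$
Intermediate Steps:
$g{\left(U,u \right)} = - \frac{41}{6}$ ($g{\left(U,u \right)} = -7 + \frac{1}{6} \cdot 1 = -7 + \frac{1}{6} = - \frac{41}{6}$)
$Q{\left(Y \right)} = -3 + 2 Y$
$F = - \frac{89}{6}$ ($F = -8 - \frac{41}{6} = - \frac{89}{6} \approx -14.833$)
$D{\left(l,Z \right)} = Z + l$
$\left(D{\left(Q{\left(j{\left(-1 \right)} \right)},F \right)} + 294\right) \left(-208\right) = \left(\left(- \frac{89}{6} + \left(-3 + 2 \cdot 1\right)\right) + 294\right) \left(-208\right) = \left(\left(- \frac{89}{6} + \left(-3 + 2\right)\right) + 294\right) \left(-208\right) = \left(\left(- \frac{89}{6} - 1\right) + 294\right) \left(-208\right) = \left(- \frac{95}{6} + 294\right) \left(-208\right) = \frac{1669}{6} \left(-208\right) = - \frac{173576}{3}$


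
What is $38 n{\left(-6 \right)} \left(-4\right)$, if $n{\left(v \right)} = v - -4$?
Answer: $304$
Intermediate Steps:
$n{\left(v \right)} = 4 + v$ ($n{\left(v \right)} = v + 4 = 4 + v$)
$38 n{\left(-6 \right)} \left(-4\right) = 38 \left(4 - 6\right) \left(-4\right) = 38 \left(-2\right) \left(-4\right) = \left(-76\right) \left(-4\right) = 304$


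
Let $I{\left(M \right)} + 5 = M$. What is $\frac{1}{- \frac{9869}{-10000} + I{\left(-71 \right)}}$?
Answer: $- \frac{10000}{750131} \approx -0.013331$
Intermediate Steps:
$I{\left(M \right)} = -5 + M$
$\frac{1}{- \frac{9869}{-10000} + I{\left(-71 \right)}} = \frac{1}{- \frac{9869}{-10000} - 76} = \frac{1}{\left(-9869\right) \left(- \frac{1}{10000}\right) - 76} = \frac{1}{\frac{9869}{10000} - 76} = \frac{1}{- \frac{750131}{10000}} = - \frac{10000}{750131}$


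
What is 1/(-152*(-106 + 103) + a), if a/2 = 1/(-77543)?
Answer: 77543/35359606 ≈ 0.0021930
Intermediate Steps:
a = -2/77543 (a = 2/(-77543) = 2*(-1/77543) = -2/77543 ≈ -2.5792e-5)
1/(-152*(-106 + 103) + a) = 1/(-152*(-106 + 103) - 2/77543) = 1/(-152*(-3) - 2/77543) = 1/(456 - 2/77543) = 1/(35359606/77543) = 77543/35359606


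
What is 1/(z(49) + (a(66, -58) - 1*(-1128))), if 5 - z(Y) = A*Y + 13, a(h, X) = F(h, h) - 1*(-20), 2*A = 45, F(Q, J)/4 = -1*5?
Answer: 2/35 ≈ 0.057143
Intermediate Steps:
F(Q, J) = -20 (F(Q, J) = 4*(-1*5) = 4*(-5) = -20)
A = 45/2 (A = (1/2)*45 = 45/2 ≈ 22.500)
a(h, X) = 0 (a(h, X) = -20 - 1*(-20) = -20 + 20 = 0)
z(Y) = -8 - 45*Y/2 (z(Y) = 5 - (45*Y/2 + 13) = 5 - (13 + 45*Y/2) = 5 + (-13 - 45*Y/2) = -8 - 45*Y/2)
1/(z(49) + (a(66, -58) - 1*(-1128))) = 1/((-8 - 45/2*49) + (0 - 1*(-1128))) = 1/((-8 - 2205/2) + (0 + 1128)) = 1/(-2221/2 + 1128) = 1/(35/2) = 2/35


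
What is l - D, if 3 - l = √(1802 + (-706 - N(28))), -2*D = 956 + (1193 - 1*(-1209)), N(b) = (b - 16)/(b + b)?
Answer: 1682 - 23*√406/14 ≈ 1648.9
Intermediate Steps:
N(b) = (-16 + b)/(2*b) (N(b) = (-16 + b)/((2*b)) = (-16 + b)*(1/(2*b)) = (-16 + b)/(2*b))
D = -1679 (D = -(956 + (1193 - 1*(-1209)))/2 = -(956 + (1193 + 1209))/2 = -(956 + 2402)/2 = -½*3358 = -1679)
l = 3 - 23*√406/14 (l = 3 - √(1802 + (-706 - (-16 + 28)/(2*28))) = 3 - √(1802 + (-706 - 12/(2*28))) = 3 - √(1802 + (-706 - 1*3/14)) = 3 - √(1802 + (-706 - 3/14)) = 3 - √(1802 - 9887/14) = 3 - √(15341/14) = 3 - 23*√406/14 ≈ -30.103)
l - D = (3 - 23*√406/14) - 1*(-1679) = (3 - 23*√406/14) + 1679 = 1682 - 23*√406/14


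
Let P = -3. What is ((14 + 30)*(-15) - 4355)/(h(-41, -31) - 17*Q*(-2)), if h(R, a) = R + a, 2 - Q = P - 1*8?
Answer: -1003/74 ≈ -13.554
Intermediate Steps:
Q = 13 (Q = 2 - (-3 - 1*8) = 2 - (-3 - 8) = 2 - 1*(-11) = 2 + 11 = 13)
((14 + 30)*(-15) - 4355)/(h(-41, -31) - 17*Q*(-2)) = ((14 + 30)*(-15) - 4355)/((-41 - 31) - 17*13*(-2)) = (44*(-15) - 4355)/(-72 - 221*(-2)) = (-660 - 4355)/(-72 + 442) = -5015/370 = -5015*1/370 = -1003/74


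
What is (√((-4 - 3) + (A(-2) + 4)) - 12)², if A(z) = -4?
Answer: (12 - I*√7)² ≈ 137.0 - 63.498*I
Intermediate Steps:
(√((-4 - 3) + (A(-2) + 4)) - 12)² = (√((-4 - 3) + (-4 + 4)) - 12)² = (√(-7 + 0) - 12)² = (√(-7) - 12)² = (I*√7 - 12)² = (-12 + I*√7)²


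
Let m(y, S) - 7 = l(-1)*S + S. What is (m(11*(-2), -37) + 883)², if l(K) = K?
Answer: 792100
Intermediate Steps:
m(y, S) = 7 (m(y, S) = 7 + (-S + S) = 7 + 0 = 7)
(m(11*(-2), -37) + 883)² = (7 + 883)² = 890² = 792100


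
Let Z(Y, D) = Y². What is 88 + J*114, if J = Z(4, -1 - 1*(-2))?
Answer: 1912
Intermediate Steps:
J = 16 (J = 4² = 16)
88 + J*114 = 88 + 16*114 = 88 + 1824 = 1912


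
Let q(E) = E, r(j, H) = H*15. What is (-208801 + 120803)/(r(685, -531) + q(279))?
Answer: 43999/3843 ≈ 11.449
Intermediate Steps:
r(j, H) = 15*H
(-208801 + 120803)/(r(685, -531) + q(279)) = (-208801 + 120803)/(15*(-531) + 279) = -87998/(-7965 + 279) = -87998/(-7686) = -87998*(-1/7686) = 43999/3843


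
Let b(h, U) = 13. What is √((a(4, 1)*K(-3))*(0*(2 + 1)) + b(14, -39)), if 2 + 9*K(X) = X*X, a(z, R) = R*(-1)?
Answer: √13 ≈ 3.6056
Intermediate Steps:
a(z, R) = -R
K(X) = -2/9 + X²/9 (K(X) = -2/9 + (X*X)/9 = -2/9 + X²/9)
√((a(4, 1)*K(-3))*(0*(2 + 1)) + b(14, -39)) = √(((-1*1)*(-2/9 + (⅑)*(-3)²))*(0*(2 + 1)) + 13) = √((-(-2/9 + (⅑)*9))*(0*3) + 13) = √(-(-2/9 + 1)*0 + 13) = √(-1*7/9*0 + 13) = √(-7/9*0 + 13) = √(0 + 13) = √13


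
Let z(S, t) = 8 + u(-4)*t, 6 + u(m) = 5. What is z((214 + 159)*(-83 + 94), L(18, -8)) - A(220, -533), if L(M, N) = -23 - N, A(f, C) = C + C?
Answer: 1089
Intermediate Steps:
A(f, C) = 2*C
u(m) = -1 (u(m) = -6 + 5 = -1)
z(S, t) = 8 - t
z((214 + 159)*(-83 + 94), L(18, -8)) - A(220, -533) = (8 - (-23 - 1*(-8))) - 2*(-533) = (8 - (-23 + 8)) - 1*(-1066) = (8 - 1*(-15)) + 1066 = (8 + 15) + 1066 = 23 + 1066 = 1089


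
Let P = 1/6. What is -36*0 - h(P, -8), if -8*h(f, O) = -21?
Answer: -21/8 ≈ -2.6250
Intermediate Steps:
P = ⅙ ≈ 0.16667
h(f, O) = 21/8 (h(f, O) = -⅛*(-21) = 21/8)
-36*0 - h(P, -8) = -36*0 - 1*21/8 = 0 - 21/8 = -21/8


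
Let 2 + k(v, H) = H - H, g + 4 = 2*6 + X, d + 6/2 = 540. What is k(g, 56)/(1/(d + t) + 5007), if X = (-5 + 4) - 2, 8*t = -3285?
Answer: -2022/5062085 ≈ -0.00039944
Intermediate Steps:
d = 537 (d = -3 + 540 = 537)
t = -3285/8 (t = (1/8)*(-3285) = -3285/8 ≈ -410.63)
X = -3 (X = -1 - 2 = -3)
g = 5 (g = -4 + (2*6 - 3) = -4 + (12 - 3) = -4 + 9 = 5)
k(v, H) = -2 (k(v, H) = -2 + (H - H) = -2 + 0 = -2)
k(g, 56)/(1/(d + t) + 5007) = -2/(1/(537 - 3285/8) + 5007) = -2/(1/(1011/8) + 5007) = -2/(8/1011 + 5007) = -2/5062085/1011 = -2*1011/5062085 = -2022/5062085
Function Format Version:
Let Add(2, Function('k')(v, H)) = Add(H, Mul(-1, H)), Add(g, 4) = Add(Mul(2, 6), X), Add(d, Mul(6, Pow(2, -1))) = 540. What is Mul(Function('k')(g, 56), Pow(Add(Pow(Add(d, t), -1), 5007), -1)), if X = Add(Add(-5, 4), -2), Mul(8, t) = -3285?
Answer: Rational(-2022, 5062085) ≈ -0.00039944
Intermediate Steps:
d = 537 (d = Add(-3, 540) = 537)
t = Rational(-3285, 8) (t = Mul(Rational(1, 8), -3285) = Rational(-3285, 8) ≈ -410.63)
X = -3 (X = Add(-1, -2) = -3)
g = 5 (g = Add(-4, Add(Mul(2, 6), -3)) = Add(-4, Add(12, -3)) = Add(-4, 9) = 5)
Function('k')(v, H) = -2 (Function('k')(v, H) = Add(-2, Add(H, Mul(-1, H))) = Add(-2, 0) = -2)
Mul(Function('k')(g, 56), Pow(Add(Pow(Add(d, t), -1), 5007), -1)) = Mul(-2, Pow(Add(Pow(Add(537, Rational(-3285, 8)), -1), 5007), -1)) = Mul(-2, Pow(Add(Pow(Rational(1011, 8), -1), 5007), -1)) = Mul(-2, Pow(Add(Rational(8, 1011), 5007), -1)) = Mul(-2, Pow(Rational(5062085, 1011), -1)) = Mul(-2, Rational(1011, 5062085)) = Rational(-2022, 5062085)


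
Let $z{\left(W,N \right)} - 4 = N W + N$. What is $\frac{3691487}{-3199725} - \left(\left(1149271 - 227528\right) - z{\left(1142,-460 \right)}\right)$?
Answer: $- \frac{4631666423762}{3199725} \approx -1.4475 \cdot 10^{6}$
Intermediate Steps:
$z{\left(W,N \right)} = 4 + N + N W$ ($z{\left(W,N \right)} = 4 + \left(N W + N\right) = 4 + \left(N + N W\right) = 4 + N + N W$)
$\frac{3691487}{-3199725} - \left(\left(1149271 - 227528\right) - z{\left(1142,-460 \right)}\right) = \frac{3691487}{-3199725} - \left(\left(1149271 - 227528\right) - \left(4 - 460 - 525320\right)\right) = 3691487 \left(- \frac{1}{3199725}\right) - \left(921743 - \left(4 - 460 - 525320\right)\right) = - \frac{3691487}{3199725} - \left(921743 - -525776\right) = - \frac{3691487}{3199725} - \left(921743 + 525776\right) = - \frac{3691487}{3199725} - 1447519 = - \frac{4631666423762}{3199725}$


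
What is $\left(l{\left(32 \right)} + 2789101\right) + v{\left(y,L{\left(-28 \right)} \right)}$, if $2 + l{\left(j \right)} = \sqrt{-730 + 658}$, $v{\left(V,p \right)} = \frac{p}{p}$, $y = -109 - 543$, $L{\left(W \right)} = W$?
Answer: $2789100 + 6 i \sqrt{2} \approx 2.7891 \cdot 10^{6} + 8.4853 i$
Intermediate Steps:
$y = -652$
$v{\left(V,p \right)} = 1$
$l{\left(j \right)} = -2 + 6 i \sqrt{2}$ ($l{\left(j \right)} = -2 + \sqrt{-730 + 658} = -2 + \sqrt{-72} = -2 + 6 i \sqrt{2}$)
$\left(l{\left(32 \right)} + 2789101\right) + v{\left(y,L{\left(-28 \right)} \right)} = \left(\left(-2 + 6 i \sqrt{2}\right) + 2789101\right) + 1 = \left(2789099 + 6 i \sqrt{2}\right) + 1 = 2789100 + 6 i \sqrt{2}$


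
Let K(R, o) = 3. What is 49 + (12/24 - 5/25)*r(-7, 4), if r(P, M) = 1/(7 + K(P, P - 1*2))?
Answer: 4903/100 ≈ 49.030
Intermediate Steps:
r(P, M) = ⅒ (r(P, M) = 1/(7 + 3) = 1/10 = ⅒)
49 + (12/24 - 5/25)*r(-7, 4) = 49 + (12/24 - 5/25)*(⅒) = 49 + (12*(1/24) - 5*1/25)*(⅒) = 49 + (½ - ⅕)*(⅒) = 49 + (3/10)*(⅒) = 49 + 3/100 = 4903/100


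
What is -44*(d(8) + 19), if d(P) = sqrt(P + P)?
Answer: -1012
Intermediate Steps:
d(P) = sqrt(2)*sqrt(P) (d(P) = sqrt(2*P) = sqrt(2)*sqrt(P))
-44*(d(8) + 19) = -44*(sqrt(2)*sqrt(8) + 19) = -44*(sqrt(2)*(2*sqrt(2)) + 19) = -44*(4 + 19) = -44*23 = -1012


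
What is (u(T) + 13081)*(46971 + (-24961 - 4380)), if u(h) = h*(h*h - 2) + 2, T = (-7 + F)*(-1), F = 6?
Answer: 230635660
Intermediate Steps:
T = 1 (T = (-7 + 6)*(-1) = -1*(-1) = 1)
u(h) = 2 + h*(-2 + h²) (u(h) = h*(h² - 2) + 2 = h*(-2 + h²) + 2 = 2 + h*(-2 + h²))
(u(T) + 13081)*(46971 + (-24961 - 4380)) = ((2 + 1³ - 2*1) + 13081)*(46971 + (-24961 - 4380)) = ((2 + 1 - 2) + 13081)*(46971 - 29341) = (1 + 13081)*17630 = 13082*17630 = 230635660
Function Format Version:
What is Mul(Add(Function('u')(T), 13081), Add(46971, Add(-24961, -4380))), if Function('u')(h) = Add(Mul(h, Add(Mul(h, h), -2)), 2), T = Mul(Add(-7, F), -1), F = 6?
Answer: 230635660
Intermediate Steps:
T = 1 (T = Mul(Add(-7, 6), -1) = Mul(-1, -1) = 1)
Function('u')(h) = Add(2, Mul(h, Add(-2, Pow(h, 2)))) (Function('u')(h) = Add(Mul(h, Add(Pow(h, 2), -2)), 2) = Add(Mul(h, Add(-2, Pow(h, 2))), 2) = Add(2, Mul(h, Add(-2, Pow(h, 2)))))
Mul(Add(Function('u')(T), 13081), Add(46971, Add(-24961, -4380))) = Mul(Add(Add(2, Pow(1, 3), Mul(-2, 1)), 13081), Add(46971, Add(-24961, -4380))) = Mul(Add(Add(2, 1, -2), 13081), Add(46971, -29341)) = Mul(Add(1, 13081), 17630) = Mul(13082, 17630) = 230635660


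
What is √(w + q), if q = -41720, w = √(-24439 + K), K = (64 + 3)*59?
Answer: √(-41720 + I*√20486) ≈ 0.3504 + 204.26*I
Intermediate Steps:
K = 3953 (K = 67*59 = 3953)
w = I*√20486 (w = √(-24439 + 3953) = √(-20486) = I*√20486 ≈ 143.13*I)
√(w + q) = √(I*√20486 - 41720) = √(-41720 + I*√20486)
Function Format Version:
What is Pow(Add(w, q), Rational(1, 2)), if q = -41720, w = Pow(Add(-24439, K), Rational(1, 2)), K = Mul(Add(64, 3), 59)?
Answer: Pow(Add(-41720, Mul(I, Pow(20486, Rational(1, 2)))), Rational(1, 2)) ≈ Add(0.3504, Mul(204.26, I))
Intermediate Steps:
K = 3953 (K = Mul(67, 59) = 3953)
w = Mul(I, Pow(20486, Rational(1, 2))) (w = Pow(Add(-24439, 3953), Rational(1, 2)) = Pow(-20486, Rational(1, 2)) = Mul(I, Pow(20486, Rational(1, 2))) ≈ Mul(143.13, I))
Pow(Add(w, q), Rational(1, 2)) = Pow(Add(Mul(I, Pow(20486, Rational(1, 2))), -41720), Rational(1, 2)) = Pow(Add(-41720, Mul(I, Pow(20486, Rational(1, 2)))), Rational(1, 2))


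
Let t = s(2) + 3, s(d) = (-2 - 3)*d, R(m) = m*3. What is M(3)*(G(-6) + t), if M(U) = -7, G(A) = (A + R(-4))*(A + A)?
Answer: -1463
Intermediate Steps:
R(m) = 3*m
s(d) = -5*d
G(A) = 2*A*(-12 + A) (G(A) = (A + 3*(-4))*(A + A) = (A - 12)*(2*A) = (-12 + A)*(2*A) = 2*A*(-12 + A))
t = -7 (t = -5*2 + 3 = -10 + 3 = -7)
M(3)*(G(-6) + t) = -7*(2*(-6)*(-12 - 6) - 7) = -7*(2*(-6)*(-18) - 7) = -7*(216 - 7) = -7*209 = -1463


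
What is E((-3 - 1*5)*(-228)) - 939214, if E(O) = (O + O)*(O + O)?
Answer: 12368690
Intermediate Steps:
E(O) = 4*O**2 (E(O) = (2*O)*(2*O) = 4*O**2)
E((-3 - 1*5)*(-228)) - 939214 = 4*((-3 - 1*5)*(-228))**2 - 939214 = 4*((-3 - 5)*(-228))**2 - 939214 = 4*(-8*(-228))**2 - 939214 = 4*1824**2 - 939214 = 4*3326976 - 939214 = 13307904 - 939214 = 12368690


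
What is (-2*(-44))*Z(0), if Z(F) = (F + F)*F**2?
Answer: 0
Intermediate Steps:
Z(F) = 2*F**3 (Z(F) = (2*F)*F**2 = 2*F**3)
(-2*(-44))*Z(0) = (-2*(-44))*(2*0**3) = 88*(2*0) = 88*0 = 0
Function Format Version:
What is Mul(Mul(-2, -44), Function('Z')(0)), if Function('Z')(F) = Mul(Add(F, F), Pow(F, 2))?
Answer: 0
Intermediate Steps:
Function('Z')(F) = Mul(2, Pow(F, 3)) (Function('Z')(F) = Mul(Mul(2, F), Pow(F, 2)) = Mul(2, Pow(F, 3)))
Mul(Mul(-2, -44), Function('Z')(0)) = Mul(Mul(-2, -44), Mul(2, Pow(0, 3))) = Mul(88, Mul(2, 0)) = Mul(88, 0) = 0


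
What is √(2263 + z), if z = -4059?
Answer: 2*I*√449 ≈ 42.379*I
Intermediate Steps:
√(2263 + z) = √(2263 - 4059) = √(-1796) = 2*I*√449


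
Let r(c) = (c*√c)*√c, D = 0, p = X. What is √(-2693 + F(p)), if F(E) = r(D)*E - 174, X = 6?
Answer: I*√2867 ≈ 53.544*I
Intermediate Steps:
p = 6
r(c) = c² (r(c) = c^(3/2)*√c = c²)
F(E) = -174 (F(E) = 0²*E - 174 = 0*E - 174 = 0 - 174 = -174)
√(-2693 + F(p)) = √(-2693 - 174) = √(-2867) = I*√2867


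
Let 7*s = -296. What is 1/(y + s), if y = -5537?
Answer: -7/39055 ≈ -0.00017923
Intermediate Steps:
s = -296/7 (s = (⅐)*(-296) = -296/7 ≈ -42.286)
1/(y + s) = 1/(-5537 - 296/7) = 1/(-39055/7) = -7/39055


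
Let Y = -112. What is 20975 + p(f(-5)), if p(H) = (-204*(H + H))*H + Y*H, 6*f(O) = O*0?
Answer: 20975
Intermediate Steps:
f(O) = 0 (f(O) = (O*0)/6 = (⅙)*0 = 0)
p(H) = -408*H² - 112*H (p(H) = (-204*(H + H))*H - 112*H = (-408*H)*H - 112*H = -408*H² - 112*H)
20975 + p(f(-5)) = 20975 - 8*0*(14 + 51*0) = 20975 - 8*0*(14 + 0) = 20975 - 8*0*14 = 20975 + 0 = 20975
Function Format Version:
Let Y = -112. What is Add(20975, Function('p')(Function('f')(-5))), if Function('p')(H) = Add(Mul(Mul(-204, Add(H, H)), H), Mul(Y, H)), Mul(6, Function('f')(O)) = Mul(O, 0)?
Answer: 20975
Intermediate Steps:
Function('f')(O) = 0 (Function('f')(O) = Mul(Rational(1, 6), Mul(O, 0)) = Mul(Rational(1, 6), 0) = 0)
Function('p')(H) = Add(Mul(-408, Pow(H, 2)), Mul(-112, H)) (Function('p')(H) = Add(Mul(Mul(-204, Add(H, H)), H), Mul(-112, H)) = Add(Mul(Mul(-204, Mul(2, H)), H), Mul(-112, H)) = Add(Mul(Mul(-408, H), H), Mul(-112, H)) = Add(Mul(-408, Pow(H, 2)), Mul(-112, H)))
Add(20975, Function('p')(Function('f')(-5))) = Add(20975, Mul(-8, 0, Add(14, Mul(51, 0)))) = Add(20975, Mul(-8, 0, Add(14, 0))) = Add(20975, Mul(-8, 0, 14)) = Add(20975, 0) = 20975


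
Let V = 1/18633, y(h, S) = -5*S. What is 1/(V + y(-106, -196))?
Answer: 18633/18260341 ≈ 0.0010204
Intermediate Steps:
V = 1/18633 ≈ 5.3668e-5
1/(V + y(-106, -196)) = 1/(1/18633 - 5*(-196)) = 1/(1/18633 + 980) = 1/(18260341/18633) = 18633/18260341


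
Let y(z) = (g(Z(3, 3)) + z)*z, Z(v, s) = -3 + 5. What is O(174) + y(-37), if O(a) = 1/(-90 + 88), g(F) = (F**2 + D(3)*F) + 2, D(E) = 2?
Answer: 1997/2 ≈ 998.50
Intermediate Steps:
Z(v, s) = 2
g(F) = 2 + F**2 + 2*F (g(F) = (F**2 + 2*F) + 2 = 2 + F**2 + 2*F)
O(a) = -1/2 (O(a) = 1/(-2) = -1/2)
y(z) = z*(10 + z) (y(z) = ((2 + 2**2 + 2*2) + z)*z = ((2 + 4 + 4) + z)*z = (10 + z)*z = z*(10 + z))
O(174) + y(-37) = -1/2 - 37*(10 - 37) = -1/2 - 37*(-27) = -1/2 + 999 = 1997/2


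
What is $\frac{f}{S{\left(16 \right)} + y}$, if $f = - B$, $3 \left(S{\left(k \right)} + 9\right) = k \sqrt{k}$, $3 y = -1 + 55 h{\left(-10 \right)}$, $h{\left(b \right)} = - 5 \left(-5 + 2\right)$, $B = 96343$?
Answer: $- \frac{96343}{287} \approx -335.69$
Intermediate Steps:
$h{\left(b \right)} = 15$ ($h{\left(b \right)} = \left(-5\right) \left(-3\right) = 15$)
$y = \frac{824}{3}$ ($y = \frac{-1 + 55 \cdot 15}{3} = \frac{-1 + 825}{3} = \frac{1}{3} \cdot 824 = \frac{824}{3} \approx 274.67$)
$S{\left(k \right)} = -9 + \frac{k^{\frac{3}{2}}}{3}$ ($S{\left(k \right)} = -9 + \frac{k \sqrt{k}}{3} = -9 + \frac{k^{\frac{3}{2}}}{3}$)
$f = -96343$ ($f = \left(-1\right) 96343 = -96343$)
$\frac{f}{S{\left(16 \right)} + y} = - \frac{96343}{\left(-9 + \frac{16^{\frac{3}{2}}}{3}\right) + \frac{824}{3}} = - \frac{96343}{\left(-9 + \frac{1}{3} \cdot 64\right) + \frac{824}{3}} = - \frac{96343}{\left(-9 + \frac{64}{3}\right) + \frac{824}{3}} = - \frac{96343}{\frac{37}{3} + \frac{824}{3}} = - \frac{96343}{287}$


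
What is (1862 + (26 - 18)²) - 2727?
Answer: -801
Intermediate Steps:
(1862 + (26 - 18)²) - 2727 = (1862 + 8²) - 2727 = (1862 + 64) - 2727 = 1926 - 2727 = -801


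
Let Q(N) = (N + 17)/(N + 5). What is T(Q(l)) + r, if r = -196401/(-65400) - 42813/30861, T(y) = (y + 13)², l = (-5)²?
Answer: 3124279987/14950440 ≈ 208.98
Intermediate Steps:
l = 25
Q(N) = (17 + N)/(5 + N)
T(y) = (13 + y)²
r = 120783743/74752200 (r = -196401*(-1/65400) - 42813*1/30861 = 65467/21800 - 4757/3429 = 120783743/74752200 ≈ 1.6158)
T(Q(l)) + r = (13 + (17 + 25)/(5 + 25))² + 120783743/74752200 = (13 + 42/30)² + 120783743/74752200 = (13 + (1/30)*42)² + 120783743/74752200 = (13 + 7/5)² + 120783743/74752200 = (72/5)² + 120783743/74752200 = 5184/25 + 120783743/74752200 = 3124279987/14950440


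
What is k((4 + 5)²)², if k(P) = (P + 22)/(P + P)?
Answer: 10609/26244 ≈ 0.40424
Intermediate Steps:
k(P) = (22 + P)/(2*P) (k(P) = (22 + P)/((2*P)) = (22 + P)*(1/(2*P)) = (22 + P)/(2*P))
k((4 + 5)²)² = ((22 + (4 + 5)²)/(2*((4 + 5)²)))² = ((22 + 9²)/(2*(9²)))² = ((½)*(22 + 81)/81)² = ((½)*(1/81)*103)² = (103/162)² = 10609/26244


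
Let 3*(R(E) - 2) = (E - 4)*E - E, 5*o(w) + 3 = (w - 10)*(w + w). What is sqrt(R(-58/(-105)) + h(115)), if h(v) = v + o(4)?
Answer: 2*sqrt(2628993)/315 ≈ 10.295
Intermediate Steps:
o(w) = -3/5 + 2*w*(-10 + w)/5 (o(w) = -3/5 + ((w - 10)*(w + w))/5 = -3/5 + ((-10 + w)*(2*w))/5 = -3/5 + (2*w*(-10 + w))/5 = -3/5 + 2*w*(-10 + w)/5)
R(E) = 2 - E/3 + E*(-4 + E)/3 (R(E) = 2 + ((E - 4)*E - E)/3 = 2 + ((-4 + E)*E - E)/3 = 2 + (E*(-4 + E) - E)/3 = 2 + (-E + E*(-4 + E))/3 = 2 + (-E/3 + E*(-4 + E)/3) = 2 - E/3 + E*(-4 + E)/3)
h(v) = -51/5 + v (h(v) = v + (-3/5 - 4*4 + (2/5)*4**2) = v + (-3/5 - 16 + (2/5)*16) = v + (-3/5 - 16 + 32/5) = v - 51/5 = -51/5 + v)
sqrt(R(-58/(-105)) + h(115)) = sqrt((2 - (-290)/(3*(-105)) + (-58/(-105))**2/3) + (-51/5 + 115)) = sqrt((2 - (-290)*(-1)/(3*105) + (-58*(-1/105))**2/3) + 524/5) = sqrt((2 - 5/3*58/105 + (58/105)**2/3) + 524/5) = sqrt((2 - 58/63 + (1/3)*(3364/11025)) + 524/5) = sqrt((2 - 58/63 + 3364/33075) + 524/5) = sqrt(39064/33075 + 524/5) = sqrt(3505324/33075) = 2*sqrt(2628993)/315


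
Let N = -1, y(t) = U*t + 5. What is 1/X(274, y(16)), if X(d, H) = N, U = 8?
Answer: -1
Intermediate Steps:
y(t) = 5 + 8*t (y(t) = 8*t + 5 = 5 + 8*t)
X(d, H) = -1
1/X(274, y(16)) = 1/(-1) = -1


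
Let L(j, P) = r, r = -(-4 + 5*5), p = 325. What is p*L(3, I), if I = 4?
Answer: -6825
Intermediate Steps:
r = -21 (r = -(-4 + 25) = -1*21 = -21)
L(j, P) = -21
p*L(3, I) = 325*(-21) = -6825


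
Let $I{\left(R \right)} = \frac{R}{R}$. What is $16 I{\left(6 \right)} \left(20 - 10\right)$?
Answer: $160$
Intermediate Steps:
$I{\left(R \right)} = 1$
$16 I{\left(6 \right)} \left(20 - 10\right) = 16 \cdot 1 \left(20 - 10\right) = 16 \cdot 10 = 160$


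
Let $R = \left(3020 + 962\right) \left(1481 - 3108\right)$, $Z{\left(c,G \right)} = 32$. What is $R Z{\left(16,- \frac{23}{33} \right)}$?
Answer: $-207318848$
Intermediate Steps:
$R = -6478714$ ($R = 3982 \left(-1627\right) = -6478714$)
$R Z{\left(16,- \frac{23}{33} \right)} = \left(-6478714\right) 32 = -207318848$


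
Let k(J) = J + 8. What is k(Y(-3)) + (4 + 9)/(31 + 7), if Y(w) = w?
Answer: 203/38 ≈ 5.3421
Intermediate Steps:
k(J) = 8 + J
k(Y(-3)) + (4 + 9)/(31 + 7) = (8 - 3) + (4 + 9)/(31 + 7) = 5 + 13/38 = 203/38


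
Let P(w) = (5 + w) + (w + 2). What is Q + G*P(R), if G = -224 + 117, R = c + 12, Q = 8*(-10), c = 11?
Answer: -5751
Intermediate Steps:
Q = -80
R = 23 (R = 11 + 12 = 23)
P(w) = 7 + 2*w (P(w) = (5 + w) + (2 + w) = 7 + 2*w)
G = -107
Q + G*P(R) = -80 - 107*(7 + 2*23) = -80 - 107*(7 + 46) = -80 - 107*53 = -80 - 5671 = -5751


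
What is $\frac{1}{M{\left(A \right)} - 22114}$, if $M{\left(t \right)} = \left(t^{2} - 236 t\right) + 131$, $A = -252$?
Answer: $\frac{1}{100993} \approx 9.9017 \cdot 10^{-6}$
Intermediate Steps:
$M{\left(t \right)} = 131 + t^{2} - 236 t$
$\frac{1}{M{\left(A \right)} - 22114} = \frac{1}{\left(131 + \left(-252\right)^{2} - -59472\right) - 22114} = \frac{1}{\left(131 + 63504 + 59472\right) - 22114} = \frac{1}{123107 - 22114} = \frac{1}{100993}$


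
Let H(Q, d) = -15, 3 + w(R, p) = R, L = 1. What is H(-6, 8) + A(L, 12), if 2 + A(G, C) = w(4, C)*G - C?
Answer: -28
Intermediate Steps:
w(R, p) = -3 + R
A(G, C) = -2 + G - C (A(G, C) = -2 + ((-3 + 4)*G - C) = -2 + (1*G - C) = -2 + (G - C) = -2 + G - C)
H(-6, 8) + A(L, 12) = -15 + (-2 + 1 - 1*12) = -15 + (-2 + 1 - 12) = -15 - 13 = -28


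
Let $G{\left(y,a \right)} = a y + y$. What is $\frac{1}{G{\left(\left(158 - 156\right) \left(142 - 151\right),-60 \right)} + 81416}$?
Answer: $\frac{1}{82478} \approx 1.2124 \cdot 10^{-5}$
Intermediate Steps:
$G{\left(y,a \right)} = y + a y$
$\frac{1}{G{\left(\left(158 - 156\right) \left(142 - 151\right),-60 \right)} + 81416} = \frac{1}{\left(158 - 156\right) \left(142 - 151\right) \left(1 - 60\right) + 81416} = \frac{1}{2 \left(-9\right) \left(-59\right) + 81416} = \frac{1}{\left(-18\right) \left(-59\right) + 81416} = \frac{1}{1062 + 81416} = \frac{1}{82478}$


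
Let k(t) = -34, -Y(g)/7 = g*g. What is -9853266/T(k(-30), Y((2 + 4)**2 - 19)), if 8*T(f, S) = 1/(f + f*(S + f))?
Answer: -5510261651712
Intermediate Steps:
Y(g) = -7*g**2 (Y(g) = -7*g*g = -7*g**2)
T(f, S) = 1/(8*(f + f*(S + f)))
-9853266/T(k(-30), Y((2 + 4)**2 - 19)) = -(88442915616 + 18760618464*((2 + 4)**2 - 19)**2) = -(88442915616 + 18760618464*(6**2 - 19)**2) = -(88442915616 + 18760618464*(36 - 19)**2) = -9853266/((1/8)*(-1/34)/(1 - 7*17**2 - 34)) = -9853266/((1/8)*(-1/34)/(1 - 7*289 - 34)) = -9853266/((1/8)*(-1/34)/(1 - 2023 - 34)) = -9853266/((1/8)*(-1/34)/(-2056)) = -9853266/((1/8)*(-1/34)*(-1/2056)) = -9853266/1/559232 = -9853266*559232 = -5510261651712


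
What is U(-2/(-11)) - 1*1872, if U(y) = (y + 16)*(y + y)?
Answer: -225800/121 ≈ -1866.1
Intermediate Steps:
U(y) = 2*y*(16 + y) (U(y) = (16 + y)*(2*y) = 2*y*(16 + y))
U(-2/(-11)) - 1*1872 = 2*(-2/(-11))*(16 - 2/(-11)) - 1*1872 = 2*(-2*(-1/11))*(16 - 2*(-1/11)) - 1872 = 2*(2/11)*(16 + 2/11) - 1872 = 2*(2/11)*(178/11) - 1872 = 712/121 - 1872 = -225800/121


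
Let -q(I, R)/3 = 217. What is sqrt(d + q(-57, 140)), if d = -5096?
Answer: I*sqrt(5747) ≈ 75.809*I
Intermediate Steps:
q(I, R) = -651 (q(I, R) = -3*217 = -651)
sqrt(d + q(-57, 140)) = sqrt(-5096 - 651) = sqrt(-5747) = I*sqrt(5747)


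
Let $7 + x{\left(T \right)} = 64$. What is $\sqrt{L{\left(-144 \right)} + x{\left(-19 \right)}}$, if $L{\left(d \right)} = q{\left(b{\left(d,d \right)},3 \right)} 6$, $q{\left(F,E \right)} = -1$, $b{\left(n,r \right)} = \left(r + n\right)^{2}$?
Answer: $\sqrt{51} \approx 7.1414$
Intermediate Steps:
$b{\left(n,r \right)} = \left(n + r\right)^{2}$
$x{\left(T \right)} = 57$ ($x{\left(T \right)} = -7 + 64 = 57$)
$L{\left(d \right)} = -6$ ($L{\left(d \right)} = \left(-1\right) 6 = -6$)
$\sqrt{L{\left(-144 \right)} + x{\left(-19 \right)}} = \sqrt{-6 + 57} = \sqrt{51}$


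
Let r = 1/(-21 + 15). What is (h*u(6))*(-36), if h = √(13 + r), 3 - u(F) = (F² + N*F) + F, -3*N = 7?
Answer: 150*√462 ≈ 3224.1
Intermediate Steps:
N = -7/3 (N = -⅓*7 = -7/3 ≈ -2.3333)
r = -⅙ (r = 1/(-6) = -⅙ ≈ -0.16667)
u(F) = 3 - F² + 4*F/3 (u(F) = 3 - ((F² - 7*F/3) + F) = 3 - (F² - 4*F/3) = 3 + (-F² + 4*F/3) = 3 - F² + 4*F/3)
h = √462/6 (h = √(13 - ⅙) = √(77/6) = √462/6 ≈ 3.5824)
(h*u(6))*(-36) = ((√462/6)*(3 - 1*6² + (4/3)*6))*(-36) = ((√462/6)*(3 - 1*36 + 8))*(-36) = ((√462/6)*(3 - 36 + 8))*(-36) = ((√462/6)*(-25))*(-36) = -25*√462/6*(-36) = 150*√462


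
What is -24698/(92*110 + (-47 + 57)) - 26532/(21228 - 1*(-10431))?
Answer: -175113857/53450945 ≈ -3.2762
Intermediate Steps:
-24698/(92*110 + (-47 + 57)) - 26532/(21228 - 1*(-10431)) = -24698/(10120 + 10) - 26532/(21228 + 10431) = -24698/10130 - 26532/31659 = -24698*1/10130 - 26532*1/31659 = -12349/5065 - 8844/10553 = -175113857/53450945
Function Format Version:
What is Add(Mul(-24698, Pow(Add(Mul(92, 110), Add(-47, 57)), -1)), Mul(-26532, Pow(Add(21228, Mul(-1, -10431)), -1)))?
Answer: Rational(-175113857, 53450945) ≈ -3.2762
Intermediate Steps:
Add(Mul(-24698, Pow(Add(Mul(92, 110), Add(-47, 57)), -1)), Mul(-26532, Pow(Add(21228, Mul(-1, -10431)), -1))) = Add(Mul(-24698, Pow(Add(10120, 10), -1)), Mul(-26532, Pow(Add(21228, 10431), -1))) = Add(Mul(-24698, Pow(10130, -1)), Mul(-26532, Pow(31659, -1))) = Add(Mul(-24698, Rational(1, 10130)), Mul(-26532, Rational(1, 31659))) = Add(Rational(-12349, 5065), Rational(-8844, 10553)) = Rational(-175113857, 53450945)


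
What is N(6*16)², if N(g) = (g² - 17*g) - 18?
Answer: 57244356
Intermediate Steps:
N(g) = -18 + g² - 17*g
N(6*16)² = (-18 + (6*16)² - 102*16)² = (-18 + 96² - 17*96)² = (-18 + 9216 - 1632)² = 7566² = 57244356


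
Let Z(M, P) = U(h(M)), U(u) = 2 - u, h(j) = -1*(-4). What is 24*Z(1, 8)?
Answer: -48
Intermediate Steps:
h(j) = 4
Z(M, P) = -2 (Z(M, P) = 2 - 1*4 = 2 - 4 = -2)
24*Z(1, 8) = 24*(-2) = -48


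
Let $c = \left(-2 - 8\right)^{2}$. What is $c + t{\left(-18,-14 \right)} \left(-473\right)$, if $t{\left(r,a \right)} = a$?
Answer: $6722$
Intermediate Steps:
$c = 100$ ($c = \left(-10\right)^{2} = 100$)
$c + t{\left(-18,-14 \right)} \left(-473\right) = 100 - -6622 = 100 + 6622 = 6722$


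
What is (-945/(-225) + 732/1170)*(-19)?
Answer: -17879/195 ≈ -91.687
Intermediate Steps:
(-945/(-225) + 732/1170)*(-19) = (-945*(-1/225) + 732*(1/1170))*(-19) = (21/5 + 122/195)*(-19) = (941/195)*(-19) = -17879/195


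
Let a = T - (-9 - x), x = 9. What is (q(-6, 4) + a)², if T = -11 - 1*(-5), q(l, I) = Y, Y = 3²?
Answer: 441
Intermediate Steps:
Y = 9
q(l, I) = 9
T = -6 (T = -11 + 5 = -6)
a = 12 (a = -6 - (-9 - 1*9) = -6 - (-9 - 9) = -6 - 1*(-18) = -6 + 18 = 12)
(q(-6, 4) + a)² = (9 + 12)² = 21² = 441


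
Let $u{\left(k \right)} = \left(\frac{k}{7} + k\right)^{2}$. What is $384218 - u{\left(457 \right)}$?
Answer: $\frac{5460346}{49} \approx 1.1144 \cdot 10^{5}$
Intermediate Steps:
$u{\left(k \right)} = \frac{64 k^{2}}{49}$ ($u{\left(k \right)} = \left(k \frac{1}{7} + k\right)^{2} = \left(\frac{k}{7} + k\right)^{2} = \left(\frac{8 k}{7}\right)^{2} = \frac{64 k^{2}}{49}$)
$384218 - u{\left(457 \right)} = 384218 - \frac{64 \cdot 457^{2}}{49} = 384218 - \frac{64}{49} \cdot 208849 = 384218 - \frac{13366336}{49} = \frac{5460346}{49}$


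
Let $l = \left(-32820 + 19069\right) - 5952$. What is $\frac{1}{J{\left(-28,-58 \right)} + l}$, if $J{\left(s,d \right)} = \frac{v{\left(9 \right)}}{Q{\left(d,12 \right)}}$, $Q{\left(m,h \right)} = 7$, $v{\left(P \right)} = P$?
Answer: $- \frac{7}{137912} \approx -5.0757 \cdot 10^{-5}$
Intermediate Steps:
$l = -19703$ ($l = -13751 - 5952 = -19703$)
$J{\left(s,d \right)} = \frac{9}{7}$
$\frac{1}{J{\left(-28,-58 \right)} + l} = \frac{1}{\frac{9}{7} - 19703} = \frac{1}{- \frac{137912}{7}} = - \frac{7}{137912}$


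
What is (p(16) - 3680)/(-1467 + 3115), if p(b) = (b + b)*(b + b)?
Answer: -166/103 ≈ -1.6117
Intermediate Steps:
p(b) = 4*b² (p(b) = (2*b)*(2*b) = 4*b²)
(p(16) - 3680)/(-1467 + 3115) = (4*16² - 3680)/(-1467 + 3115) = (4*256 - 3680)/1648 = (1024 - 3680)*(1/1648) = -2656*1/1648 = -166/103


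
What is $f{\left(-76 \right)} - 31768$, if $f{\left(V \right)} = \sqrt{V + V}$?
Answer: $-31768 + 2 i \sqrt{38} \approx -31768.0 + 12.329 i$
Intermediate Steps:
$f{\left(V \right)} = \sqrt{2} \sqrt{V}$ ($f{\left(V \right)} = \sqrt{2 V} = \sqrt{2} \sqrt{V}$)
$f{\left(-76 \right)} - 31768 = \sqrt{2} \sqrt{-76} - 31768 = \sqrt{2} \cdot 2 i \sqrt{19} - 31768 = 2 i \sqrt{38} - 31768 = -31768 + 2 i \sqrt{38}$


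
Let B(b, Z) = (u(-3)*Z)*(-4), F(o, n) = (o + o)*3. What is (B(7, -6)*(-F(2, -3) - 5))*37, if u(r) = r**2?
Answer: -135864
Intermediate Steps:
F(o, n) = 6*o (F(o, n) = (2*o)*3 = 6*o)
B(b, Z) = -36*Z (B(b, Z) = ((-3)**2*Z)*(-4) = (9*Z)*(-4) = -36*Z)
(B(7, -6)*(-F(2, -3) - 5))*37 = ((-36*(-6))*(-6*2 - 5))*37 = (216*(-1*12 - 5))*37 = (216*(-12 - 5))*37 = (216*(-17))*37 = -3672*37 = -135864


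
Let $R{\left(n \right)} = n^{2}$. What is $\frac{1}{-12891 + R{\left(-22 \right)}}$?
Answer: $- \frac{1}{12407} \approx -8.06 \cdot 10^{-5}$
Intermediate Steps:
$\frac{1}{-12891 + R{\left(-22 \right)}} = \frac{1}{-12891 + \left(-22\right)^{2}} = \frac{1}{-12891 + 484} = \frac{1}{-12407} = - \frac{1}{12407}$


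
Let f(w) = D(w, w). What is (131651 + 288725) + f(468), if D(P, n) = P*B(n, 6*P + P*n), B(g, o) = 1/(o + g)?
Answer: 199678601/475 ≈ 4.2038e+5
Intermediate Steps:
B(g, o) = 1/(g + o)
D(P, n) = P/(n + 6*P + P*n) (D(P, n) = P/(n + (6*P + P*n)) = P/(n + 6*P + P*n))
f(w) = w/(w + w*(6 + w))
(131651 + 288725) + f(468) = (131651 + 288725) + 1/(7 + 468) = 420376 + 1/475 = 199678601/475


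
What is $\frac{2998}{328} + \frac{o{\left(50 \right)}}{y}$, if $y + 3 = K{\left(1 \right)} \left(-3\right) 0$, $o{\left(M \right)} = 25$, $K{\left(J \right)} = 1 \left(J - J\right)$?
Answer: $\frac{397}{492} \approx 0.80691$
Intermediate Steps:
$K{\left(J \right)} = 0$ ($K{\left(J \right)} = 1 \cdot 0 = 0$)
$y = -3$ ($y = -3 + 0 \left(-3\right) 0 = -3 + 0 \cdot 0 = -3 + 0 = -3$)
$\frac{2998}{328} + \frac{o{\left(50 \right)}}{y} = \frac{2998}{328} + \frac{25}{-3} = 2998 \cdot \frac{1}{328} + 25 \left(- \frac{1}{3}\right) = \frac{1499}{164} - \frac{25}{3} = \frac{397}{492}$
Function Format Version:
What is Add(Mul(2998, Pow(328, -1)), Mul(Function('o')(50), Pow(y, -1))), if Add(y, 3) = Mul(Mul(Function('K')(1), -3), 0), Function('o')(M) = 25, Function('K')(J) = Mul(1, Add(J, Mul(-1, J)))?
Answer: Rational(397, 492) ≈ 0.80691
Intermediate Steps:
Function('K')(J) = 0 (Function('K')(J) = Mul(1, 0) = 0)
y = -3 (y = Add(-3, Mul(Mul(0, -3), 0)) = Add(-3, Mul(0, 0)) = Add(-3, 0) = -3)
Add(Mul(2998, Pow(328, -1)), Mul(Function('o')(50), Pow(y, -1))) = Add(Mul(2998, Pow(328, -1)), Mul(25, Pow(-3, -1))) = Add(Mul(2998, Rational(1, 328)), Mul(25, Rational(-1, 3))) = Add(Rational(1499, 164), Rational(-25, 3)) = Rational(397, 492)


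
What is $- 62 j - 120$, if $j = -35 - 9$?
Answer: $2608$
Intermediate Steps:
$j = -44$
$- 62 j - 120 = \left(-62\right) \left(-44\right) - 120 = 2728 - 120 = 2608$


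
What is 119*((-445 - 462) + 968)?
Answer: 7259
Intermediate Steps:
119*((-445 - 462) + 968) = 119*(-907 + 968) = 119*61 = 7259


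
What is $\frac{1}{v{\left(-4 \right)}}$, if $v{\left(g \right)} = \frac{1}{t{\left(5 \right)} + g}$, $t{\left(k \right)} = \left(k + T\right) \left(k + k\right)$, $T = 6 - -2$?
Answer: $126$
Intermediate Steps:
$T = 8$ ($T = 6 + 2 = 8$)
$t{\left(k \right)} = 2 k \left(8 + k\right)$ ($t{\left(k \right)} = \left(k + 8\right) \left(k + k\right) = \left(8 + k\right) 2 k = 2 k \left(8 + k\right)$)
$v{\left(g \right)} = \frac{1}{130 + g}$ ($v{\left(g \right)} = \frac{1}{2 \cdot 5 \left(8 + 5\right) + g} = \frac{1}{2 \cdot 5 \cdot 13 + g} = \frac{1}{130 + g}$)
$\frac{1}{v{\left(-4 \right)}} = \frac{1}{\frac{1}{130 - 4}} = \frac{1}{\frac{1}{126}} = 126$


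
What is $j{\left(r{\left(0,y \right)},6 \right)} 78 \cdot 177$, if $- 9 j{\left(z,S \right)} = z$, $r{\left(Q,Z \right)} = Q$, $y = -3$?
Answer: $0$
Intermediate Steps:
$j{\left(z,S \right)} = - \frac{z}{9}$
$j{\left(r{\left(0,y \right)},6 \right)} 78 \cdot 177 = \left(- \frac{1}{9}\right) 0 \cdot 78 \cdot 177 = 0 \cdot 78 \cdot 177 = 0 \cdot 177 = 0$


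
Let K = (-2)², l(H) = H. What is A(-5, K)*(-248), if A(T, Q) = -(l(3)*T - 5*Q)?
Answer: -8680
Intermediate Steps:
K = 4
A(T, Q) = -3*T + 5*Q (A(T, Q) = -(3*T - 5*Q) = -(-5*Q + 3*T) = -3*T + 5*Q)
A(-5, K)*(-248) = (-3*(-5) + 5*4)*(-248) = (15 + 20)*(-248) = 35*(-248) = -8680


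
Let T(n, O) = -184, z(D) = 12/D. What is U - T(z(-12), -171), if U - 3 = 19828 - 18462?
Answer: 1553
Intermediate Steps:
U = 1369 (U = 3 + (19828 - 18462) = 3 + 1366 = 1369)
U - T(z(-12), -171) = 1369 - 1*(-184) = 1369 + 184 = 1553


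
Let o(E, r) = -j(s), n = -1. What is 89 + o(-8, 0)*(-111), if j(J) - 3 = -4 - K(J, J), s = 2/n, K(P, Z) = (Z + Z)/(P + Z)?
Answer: -133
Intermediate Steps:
K(P, Z) = 2*Z/(P + Z) (K(P, Z) = (2*Z)/(P + Z) = 2*Z/(P + Z))
s = -2 (s = 2/(-1) = 2*(-1) = -2)
j(J) = -2 (j(J) = 3 + (-4 - 2*J/(J + J)) = 3 + (-4 - 2*J/(2*J)) = 3 + (-4 - 2*J*1/(2*J)) = 3 + (-4 - 1*1) = 3 + (-4 - 1) = 3 - 5 = -2)
o(E, r) = 2 (o(E, r) = -1*(-2) = 2)
89 + o(-8, 0)*(-111) = 89 + 2*(-111) = 89 - 222 = -133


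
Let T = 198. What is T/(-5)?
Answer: -198/5 ≈ -39.600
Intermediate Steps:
T/(-5) = 198/(-5) = -1/5*198 = -198/5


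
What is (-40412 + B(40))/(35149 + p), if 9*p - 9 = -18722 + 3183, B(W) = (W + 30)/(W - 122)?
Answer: -14912343/12333251 ≈ -1.2091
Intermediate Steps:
B(W) = (30 + W)/(-122 + W)
p = -15530/9 (p = 1 + (-18722 + 3183)/9 = 1 + (1/9)*(-15539) = 1 - 15539/9 = -15530/9 ≈ -1725.6)
(-40412 + B(40))/(35149 + p) = (-40412 + (30 + 40)/(-122 + 40))/(35149 - 15530/9) = (-40412 + 70/(-82))/(300811/9) = (-40412 - 1/82*70)*(9/300811) = (-40412 - 35/41)*(9/300811) = -1656927/41*9/300811 = -14912343/12333251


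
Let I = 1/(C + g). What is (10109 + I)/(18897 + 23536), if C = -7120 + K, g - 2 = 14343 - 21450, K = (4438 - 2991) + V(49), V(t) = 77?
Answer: 128394408/538941533 ≈ 0.23823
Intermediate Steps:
K = 1524 (K = (4438 - 2991) + 77 = 1447 + 77 = 1524)
g = -7105 (g = 2 + (14343 - 21450) = 2 - 7107 = -7105)
C = -5596 (C = -7120 + 1524 = -5596)
I = -1/12701 (I = 1/(-5596 - 7105) = 1/(-12701) = -1/12701 ≈ -7.8734e-5)
(10109 + I)/(18897 + 23536) = (10109 - 1/12701)/(18897 + 23536) = (128394408/12701)/42433 = (128394408/12701)*(1/42433) = 128394408/538941533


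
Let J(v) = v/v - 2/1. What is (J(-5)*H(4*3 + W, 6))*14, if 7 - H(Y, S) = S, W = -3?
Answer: -14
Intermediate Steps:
J(v) = -1 (J(v) = 1 - 2*1 = 1 - 2 = -1)
H(Y, S) = 7 - S
(J(-5)*H(4*3 + W, 6))*14 = -(7 - 1*6)*14 = -(7 - 6)*14 = -1*1*14 = -1*14 = -14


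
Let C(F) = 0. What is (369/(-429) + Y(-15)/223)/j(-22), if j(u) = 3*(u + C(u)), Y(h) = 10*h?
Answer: 16293/701558 ≈ 0.023224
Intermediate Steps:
j(u) = 3*u (j(u) = 3*(u + 0) = 3*u)
(369/(-429) + Y(-15)/223)/j(-22) = (369/(-429) + (10*(-15))/223)/((3*(-22))) = (369*(-1/429) - 150*1/223)/(-66) = (-123/143 - 150/223)*(-1/66) = -48879/31889*(-1/66) = 16293/701558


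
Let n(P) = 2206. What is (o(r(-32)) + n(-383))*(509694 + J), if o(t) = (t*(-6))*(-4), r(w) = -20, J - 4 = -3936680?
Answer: -5914970932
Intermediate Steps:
J = -3936676 (J = 4 - 3936680 = -3936676)
o(t) = 24*t (o(t) = -6*t*(-4) = 24*t)
(o(r(-32)) + n(-383))*(509694 + J) = (24*(-20) + 2206)*(509694 - 3936676) = (-480 + 2206)*(-3426982) = 1726*(-3426982) = -5914970932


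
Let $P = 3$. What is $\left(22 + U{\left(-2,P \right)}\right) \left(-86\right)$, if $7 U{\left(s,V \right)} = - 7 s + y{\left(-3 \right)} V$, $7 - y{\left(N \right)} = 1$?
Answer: $- \frac{15996}{7} \approx -2285.1$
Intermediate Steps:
$y{\left(N \right)} = 6$ ($y{\left(N \right)} = 7 - 1 = 6$)
$U{\left(s,V \right)} = - s + \frac{6 V}{7}$ ($U{\left(s,V \right)} = \frac{- 7 s + 6 V}{7} = - s + \frac{6 V}{7}$)
$\left(22 + U{\left(-2,P \right)}\right) \left(-86\right) = \left(22 + \left(\left(-1\right) \left(-2\right) + \frac{6}{7} \cdot 3\right)\right) \left(-86\right) = \left(22 + \left(2 + \frac{18}{7}\right)\right) \left(-86\right) = \left(22 + \frac{32}{7}\right) \left(-86\right) = \frac{186}{7} \left(-86\right) = - \frac{15996}{7}$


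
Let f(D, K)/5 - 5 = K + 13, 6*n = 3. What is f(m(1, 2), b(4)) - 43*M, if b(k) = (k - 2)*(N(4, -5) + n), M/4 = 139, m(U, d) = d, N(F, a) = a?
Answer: -23863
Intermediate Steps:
n = 1/2 (n = (1/6)*3 = 1/2 ≈ 0.50000)
M = 556 (M = 4*139 = 556)
b(k) = 9 - 9*k/2 (b(k) = (k - 2)*(-5 + 1/2) = (-2 + k)*(-9/2) = 9 - 9*k/2)
f(D, K) = 90 + 5*K (f(D, K) = 25 + 5*(K + 13) = 25 + 5*(13 + K) = 25 + (65 + 5*K) = 90 + 5*K)
f(m(1, 2), b(4)) - 43*M = (90 + 5*(9 - 9/2*4)) - 43*556 = (90 + 5*(9 - 18)) - 23908 = (90 + 5*(-9)) - 23908 = (90 - 45) - 23908 = 45 - 23908 = -23863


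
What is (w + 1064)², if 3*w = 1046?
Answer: 17960644/9 ≈ 1.9956e+6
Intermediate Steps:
w = 1046/3 (w = (⅓)*1046 = 1046/3 ≈ 348.67)
(w + 1064)² = (1046/3 + 1064)² = (4238/3)² = 17960644/9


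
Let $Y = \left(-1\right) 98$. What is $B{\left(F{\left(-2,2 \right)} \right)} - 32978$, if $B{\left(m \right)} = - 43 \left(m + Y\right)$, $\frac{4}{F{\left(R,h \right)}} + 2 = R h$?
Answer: $- \frac{86206}{3} \approx -28735.0$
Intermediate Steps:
$Y = -98$
$F{\left(R,h \right)} = \frac{4}{-2 + R h}$
$B{\left(m \right)} = 4214 - 43 m$ ($B{\left(m \right)} = - 43 \left(m - 98\right) = - 43 \left(-98 + m\right) = 4214 - 43 m$)
$B{\left(F{\left(-2,2 \right)} \right)} - 32978 = \left(4214 - 43 \frac{4}{-2 - 4}\right) - 32978 = \left(4214 - 43 \frac{4}{-6}\right) - 32978 = \left(4214 - 43 \cdot 4 \left(- \frac{1}{6}\right)\right) - 32978 = \left(4214 - - \frac{86}{3}\right) - 32978 = \left(4214 + \frac{86}{3}\right) - 32978 = \frac{12728}{3} - 32978 = - \frac{86206}{3}$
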